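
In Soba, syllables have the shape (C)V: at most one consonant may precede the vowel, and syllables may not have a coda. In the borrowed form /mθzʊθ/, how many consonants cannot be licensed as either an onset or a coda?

3

Syllabifying with onset maximization leaves /m/, /θ/, /θ/ stranded (no codas are permitted; onsets are limited to one consonant).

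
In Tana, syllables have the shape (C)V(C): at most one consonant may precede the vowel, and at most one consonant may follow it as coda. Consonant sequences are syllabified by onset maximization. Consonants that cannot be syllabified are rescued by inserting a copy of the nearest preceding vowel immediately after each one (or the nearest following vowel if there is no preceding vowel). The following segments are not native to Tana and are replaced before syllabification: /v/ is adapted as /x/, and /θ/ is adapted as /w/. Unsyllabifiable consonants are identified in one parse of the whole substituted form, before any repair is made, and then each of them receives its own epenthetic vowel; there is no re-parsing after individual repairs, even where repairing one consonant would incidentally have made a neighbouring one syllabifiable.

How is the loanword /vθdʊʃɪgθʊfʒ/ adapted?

xʊwʊdʊʃɪgwʊfʒʊ

Substitution: /v/ → /x/, /θ/ → /w/, giving /xwdʊʃɪgwʊfʒ/.
Syllabifying with onset maximization leaves /x/, /w/, /ʒ/ stranded (at most one coda consonant is licensed; onsets are limited to one consonant).
Inserting the epenthetic vowel yields /x/ → /xʊ/, /w/ → /wʊ/, /ʒ/ → /ʒʊ/.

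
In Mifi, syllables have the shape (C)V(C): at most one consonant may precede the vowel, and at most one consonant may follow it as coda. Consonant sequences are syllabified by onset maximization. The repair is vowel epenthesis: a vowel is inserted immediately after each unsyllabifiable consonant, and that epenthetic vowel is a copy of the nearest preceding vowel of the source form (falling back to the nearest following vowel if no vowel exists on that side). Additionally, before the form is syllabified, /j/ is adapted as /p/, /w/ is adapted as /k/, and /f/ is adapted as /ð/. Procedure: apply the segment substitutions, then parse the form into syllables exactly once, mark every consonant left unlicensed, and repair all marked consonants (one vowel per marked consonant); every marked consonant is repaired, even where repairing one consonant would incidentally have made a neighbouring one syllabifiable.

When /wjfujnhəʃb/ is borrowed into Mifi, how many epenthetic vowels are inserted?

4

After substitution the input is /kpðupnhəʃb/.
The unsyllabifiable consonants are /k/, /p/, /n/, /b/; each receives one epenthetic vowel.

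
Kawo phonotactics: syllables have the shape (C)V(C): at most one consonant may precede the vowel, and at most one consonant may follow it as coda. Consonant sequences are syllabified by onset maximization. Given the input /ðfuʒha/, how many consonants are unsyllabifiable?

Under (C)V(C), the unsyllabifiable consonants are /ð/ (at most one coda consonant is licensed; onsets are limited to one consonant).

1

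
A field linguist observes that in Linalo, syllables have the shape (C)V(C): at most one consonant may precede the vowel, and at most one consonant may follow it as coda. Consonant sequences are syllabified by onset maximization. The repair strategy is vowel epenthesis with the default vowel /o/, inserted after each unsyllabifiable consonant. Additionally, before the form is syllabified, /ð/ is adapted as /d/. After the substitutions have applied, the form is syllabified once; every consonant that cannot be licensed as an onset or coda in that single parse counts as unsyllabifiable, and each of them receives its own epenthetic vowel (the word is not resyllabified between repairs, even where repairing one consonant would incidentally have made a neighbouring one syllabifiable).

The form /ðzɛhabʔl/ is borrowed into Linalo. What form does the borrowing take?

Substitution: /ð/ → /d/, giving /dzɛhabʔl/.
Syllabifying with onset maximization leaves /d/, /ʔ/, /l/ stranded (at most one coda consonant is licensed; onsets are limited to one consonant).
Each unlicensed consonant becomes the onset of a new syllable: /d/ → /do/, /ʔ/ → /ʔo/, /l/ → /lo/.

dozɛhabʔolo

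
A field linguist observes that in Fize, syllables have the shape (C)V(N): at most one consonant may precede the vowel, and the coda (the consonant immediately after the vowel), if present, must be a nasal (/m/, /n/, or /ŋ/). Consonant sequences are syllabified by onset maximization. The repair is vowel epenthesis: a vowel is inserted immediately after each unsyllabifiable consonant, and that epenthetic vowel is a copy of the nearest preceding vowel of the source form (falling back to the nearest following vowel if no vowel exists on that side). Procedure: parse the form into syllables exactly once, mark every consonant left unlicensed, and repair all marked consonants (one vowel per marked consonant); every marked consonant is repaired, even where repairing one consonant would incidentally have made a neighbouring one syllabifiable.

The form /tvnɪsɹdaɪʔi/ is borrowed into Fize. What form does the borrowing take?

tɪvɪnɪsɪɹɪdaɪʔi

The consonants /t/, /v/, /s/, /ɹ/ cannot be parsed into a legal (C)V(N) syllable (only a nasal (/m/, /n/, or /ŋ/) is licensed in coda position; onsets are limited to one consonant).
Each unlicensed consonant becomes the onset of a new syllable: /t/ → /tɪ/, /v/ → /vɪ/, /s/ → /sɪ/, /ɹ/ → /ɹɪ/.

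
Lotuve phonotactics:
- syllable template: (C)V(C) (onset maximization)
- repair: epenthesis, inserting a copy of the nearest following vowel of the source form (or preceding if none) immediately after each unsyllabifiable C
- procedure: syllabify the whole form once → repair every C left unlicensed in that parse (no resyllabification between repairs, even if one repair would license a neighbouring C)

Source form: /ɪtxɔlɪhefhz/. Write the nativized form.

Under (C)V(C), the unsyllabifiable consonants are /h/, /z/ (at most one coda consonant is licensed; onsets are limited to one consonant).
Each unlicensed consonant becomes the onset of a new syllable: /h/ → /he/, /z/ → /ze/.

ɪtxɔlɪhefheze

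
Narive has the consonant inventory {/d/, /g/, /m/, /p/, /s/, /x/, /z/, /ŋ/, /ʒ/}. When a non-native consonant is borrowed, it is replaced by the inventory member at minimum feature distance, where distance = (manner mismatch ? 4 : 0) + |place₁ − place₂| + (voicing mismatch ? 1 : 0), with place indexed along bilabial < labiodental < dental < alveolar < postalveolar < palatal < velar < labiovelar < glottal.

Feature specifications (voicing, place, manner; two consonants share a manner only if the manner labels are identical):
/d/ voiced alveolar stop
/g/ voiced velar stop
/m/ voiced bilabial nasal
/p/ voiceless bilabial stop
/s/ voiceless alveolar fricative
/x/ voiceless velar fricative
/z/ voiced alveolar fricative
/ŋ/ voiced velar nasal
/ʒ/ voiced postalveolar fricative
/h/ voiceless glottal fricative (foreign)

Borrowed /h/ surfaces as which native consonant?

x

/x/ is closest: same manner (fricative), place distance 2 (glottal→velar), same voicing; total 2. Next closest is /s/ at distance 5.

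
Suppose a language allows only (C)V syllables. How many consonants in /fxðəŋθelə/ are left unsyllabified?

3

The consonants /f/, /x/, /ŋ/ cannot be parsed into a legal (C)V syllable (no codas are permitted; onsets are limited to one consonant).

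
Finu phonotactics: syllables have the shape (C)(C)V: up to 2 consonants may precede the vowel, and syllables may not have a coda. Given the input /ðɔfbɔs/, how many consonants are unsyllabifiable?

1

Syllabifying with onset maximization leaves /s/ stranded (no codas are permitted; onsets may contain at most 2 consonants).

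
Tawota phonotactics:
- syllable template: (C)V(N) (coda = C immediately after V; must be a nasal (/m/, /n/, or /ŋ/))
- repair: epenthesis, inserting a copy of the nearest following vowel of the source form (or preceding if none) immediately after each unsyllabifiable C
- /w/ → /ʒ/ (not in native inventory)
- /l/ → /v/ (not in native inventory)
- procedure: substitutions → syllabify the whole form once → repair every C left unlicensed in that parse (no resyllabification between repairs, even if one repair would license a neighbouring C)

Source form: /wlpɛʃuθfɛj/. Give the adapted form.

ʒɛvɛpɛʃuθɛfɛjɛ

Substitution: /w/ → /ʒ/, /l/ → /v/, giving /ʒvpɛʃuθfɛj/.
The consonants /ʒ/, /v/, /θ/, /j/ cannot be parsed into a legal (C)V(N) syllable (only a nasal (/m/, /n/, or /ŋ/) is licensed in coda position; onsets are limited to one consonant).
Each unlicensed consonant becomes the onset of a new syllable: /ʒ/ → /ʒɛ/, /v/ → /vɛ/, /θ/ → /θɛ/, /j/ → /jɛ/.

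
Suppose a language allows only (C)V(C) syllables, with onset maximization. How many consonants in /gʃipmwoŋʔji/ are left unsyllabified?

Under (C)V(C), the unsyllabifiable consonants are /g/, /m/, /ʔ/ (at most one coda consonant is licensed; onsets are limited to one consonant).

3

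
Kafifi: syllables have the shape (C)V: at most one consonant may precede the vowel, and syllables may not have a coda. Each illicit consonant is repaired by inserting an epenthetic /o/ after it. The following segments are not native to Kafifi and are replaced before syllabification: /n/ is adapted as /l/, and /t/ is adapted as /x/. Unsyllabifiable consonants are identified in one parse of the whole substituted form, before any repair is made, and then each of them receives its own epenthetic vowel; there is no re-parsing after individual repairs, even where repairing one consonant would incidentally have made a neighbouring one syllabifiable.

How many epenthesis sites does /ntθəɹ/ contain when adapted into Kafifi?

After substitution the input is /lxθəɹ/.
The unsyllabifiable consonants are /l/, /x/, /ɹ/; each receives one epenthetic vowel.

3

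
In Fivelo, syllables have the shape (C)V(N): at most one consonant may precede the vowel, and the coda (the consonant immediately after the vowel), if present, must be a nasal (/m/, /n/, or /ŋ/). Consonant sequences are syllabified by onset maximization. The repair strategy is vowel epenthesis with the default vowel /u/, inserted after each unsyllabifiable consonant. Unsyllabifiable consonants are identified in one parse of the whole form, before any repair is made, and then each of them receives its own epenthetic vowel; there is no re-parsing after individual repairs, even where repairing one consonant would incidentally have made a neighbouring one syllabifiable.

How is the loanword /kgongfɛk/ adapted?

Syllabifying with onset maximization leaves /k/, /g/, /k/ stranded (only a nasal (/m/, /n/, or /ŋ/) is licensed in coda position; onsets are limited to one consonant).
Each unlicensed consonant becomes the onset of a new syllable: /k/ → /ku/, /g/ → /gu/, /k/ → /ku/.

kugongufɛku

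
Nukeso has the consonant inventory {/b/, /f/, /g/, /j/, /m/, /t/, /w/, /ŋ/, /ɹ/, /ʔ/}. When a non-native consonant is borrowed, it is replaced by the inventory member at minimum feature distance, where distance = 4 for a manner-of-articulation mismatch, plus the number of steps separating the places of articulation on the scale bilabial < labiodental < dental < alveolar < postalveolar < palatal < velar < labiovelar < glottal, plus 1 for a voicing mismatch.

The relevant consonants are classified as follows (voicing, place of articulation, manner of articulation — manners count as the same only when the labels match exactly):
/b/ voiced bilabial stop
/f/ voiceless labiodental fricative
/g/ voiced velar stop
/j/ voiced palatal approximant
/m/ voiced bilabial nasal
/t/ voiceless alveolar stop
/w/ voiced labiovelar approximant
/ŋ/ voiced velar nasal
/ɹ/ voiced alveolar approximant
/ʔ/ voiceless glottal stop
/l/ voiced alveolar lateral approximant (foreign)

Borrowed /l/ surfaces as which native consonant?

ɹ

/ɹ/ is closest: manner differs (lateral approximant→approximant, +4), place distance 0 (alveolar→alveolar), same voicing; total 4. Next closest is /t/ at distance 5.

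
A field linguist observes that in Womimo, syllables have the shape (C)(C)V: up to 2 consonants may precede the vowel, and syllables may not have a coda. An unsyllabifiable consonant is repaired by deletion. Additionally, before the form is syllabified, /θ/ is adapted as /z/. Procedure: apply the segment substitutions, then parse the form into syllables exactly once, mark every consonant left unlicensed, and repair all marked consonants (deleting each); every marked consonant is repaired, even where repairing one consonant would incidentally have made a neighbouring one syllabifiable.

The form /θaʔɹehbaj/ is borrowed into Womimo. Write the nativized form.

zaʔɹehba

Substitution: /θ/ → /z/, giving /zaʔɹehbaj/.
Under (C)(C)V, the unsyllabifiable consonants are /j/ (no codas are permitted; onsets may contain at most 2 consonants).
Deleting the stranded consonants removes /j/.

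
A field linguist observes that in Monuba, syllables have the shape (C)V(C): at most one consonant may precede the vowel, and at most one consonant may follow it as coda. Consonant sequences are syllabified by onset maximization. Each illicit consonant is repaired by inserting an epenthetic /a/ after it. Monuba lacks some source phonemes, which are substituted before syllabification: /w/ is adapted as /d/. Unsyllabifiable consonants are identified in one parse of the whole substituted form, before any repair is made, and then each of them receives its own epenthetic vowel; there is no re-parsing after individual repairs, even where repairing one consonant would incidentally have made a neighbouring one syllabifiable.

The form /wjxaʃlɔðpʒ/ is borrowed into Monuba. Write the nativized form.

dajaxaʃlɔðpaʒa

Substitution: /w/ → /d/, giving /djxaʃlɔðpʒ/.
Under (C)V(C), the unsyllabifiable consonants are /d/, /j/, /p/, /ʒ/ (at most one coda consonant is licensed; onsets are limited to one consonant).
Each unlicensed consonant becomes the onset of a new syllable: /d/ → /da/, /j/ → /ja/, /p/ → /pa/, /ʒ/ → /ʒa/.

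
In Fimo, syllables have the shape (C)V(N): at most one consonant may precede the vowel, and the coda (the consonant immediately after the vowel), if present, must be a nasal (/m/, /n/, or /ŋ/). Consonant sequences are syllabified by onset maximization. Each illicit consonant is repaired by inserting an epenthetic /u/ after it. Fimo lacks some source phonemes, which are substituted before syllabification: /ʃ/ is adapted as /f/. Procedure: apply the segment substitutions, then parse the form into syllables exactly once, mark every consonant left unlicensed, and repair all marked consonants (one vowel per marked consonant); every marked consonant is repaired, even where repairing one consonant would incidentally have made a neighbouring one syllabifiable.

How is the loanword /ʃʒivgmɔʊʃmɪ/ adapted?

fuʒivugumɔʊfumɪ

Substitution: /ʃ/ → /f/, giving /fʒivgmɔʊfmɪ/.
The consonants /f/, /v/, /g/, /f/ cannot be parsed into a legal (C)V(N) syllable (only a nasal (/m/, /n/, or /ŋ/) is licensed in coda position; onsets are limited to one consonant).
Each unlicensed consonant becomes the onset of a new syllable: /f/ → /fu/, /v/ → /vu/, /g/ → /gu/, /f/ → /fu/.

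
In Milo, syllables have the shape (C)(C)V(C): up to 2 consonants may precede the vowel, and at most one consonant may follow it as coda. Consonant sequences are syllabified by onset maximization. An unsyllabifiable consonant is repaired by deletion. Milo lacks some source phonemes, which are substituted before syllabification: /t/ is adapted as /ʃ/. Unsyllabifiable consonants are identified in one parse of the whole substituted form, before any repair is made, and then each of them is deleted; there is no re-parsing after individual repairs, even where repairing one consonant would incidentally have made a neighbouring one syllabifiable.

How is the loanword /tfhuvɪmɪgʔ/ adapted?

fhuvɪmɪg

Substitution: /t/ → /ʃ/, giving /ʃfhuvɪmɪgʔ/.
Syllabifying with onset maximization leaves /ʃ/, /ʔ/ stranded (at most one coda consonant is licensed; onsets may contain at most 2 consonants).
Deletion applies to /ʃ/, /ʔ/.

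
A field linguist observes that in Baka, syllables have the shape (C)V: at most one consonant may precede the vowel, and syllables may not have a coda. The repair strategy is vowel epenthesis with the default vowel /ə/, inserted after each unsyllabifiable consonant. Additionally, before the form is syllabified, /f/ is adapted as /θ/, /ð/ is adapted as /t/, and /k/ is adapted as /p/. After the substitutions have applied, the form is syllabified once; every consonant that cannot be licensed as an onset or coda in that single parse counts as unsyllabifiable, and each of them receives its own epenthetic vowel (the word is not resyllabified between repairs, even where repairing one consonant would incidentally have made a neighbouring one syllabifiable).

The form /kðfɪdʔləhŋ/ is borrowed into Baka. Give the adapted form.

Substitution: /k/ → /p/, /ð/ → /t/, /f/ → /θ/, giving /ptθɪdʔləhŋ/.
The consonants /p/, /t/, /d/, /ʔ/, /h/, /ŋ/ cannot be parsed into a legal (C)V syllable (no codas are permitted; onsets are limited to one consonant).
Epenthesis after each stranded consonant: /p/ → /pə/, /t/ → /tə/, /d/ → /də/, /ʔ/ → /ʔə/, /h/ → /hə/, /ŋ/ → /ŋə/.

pətəθɪdəʔələhəŋə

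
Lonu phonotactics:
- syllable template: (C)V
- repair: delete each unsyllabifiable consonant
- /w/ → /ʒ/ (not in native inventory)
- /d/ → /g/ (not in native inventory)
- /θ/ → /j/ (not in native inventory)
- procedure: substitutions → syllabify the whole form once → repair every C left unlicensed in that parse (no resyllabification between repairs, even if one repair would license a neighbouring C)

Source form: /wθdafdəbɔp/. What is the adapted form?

gagəbɔ

Substitution: /w/ → /ʒ/, /θ/ → /j/, /d/ → /g/, giving /ʒjgafgəbɔp/.
Under (C)V, the unsyllabifiable consonants are /ʒ/, /j/, /f/, /p/ (no codas are permitted; onsets are limited to one consonant).
Each unlicensed consonant is deleted: /ʒ/, /j/, /f/, /p/.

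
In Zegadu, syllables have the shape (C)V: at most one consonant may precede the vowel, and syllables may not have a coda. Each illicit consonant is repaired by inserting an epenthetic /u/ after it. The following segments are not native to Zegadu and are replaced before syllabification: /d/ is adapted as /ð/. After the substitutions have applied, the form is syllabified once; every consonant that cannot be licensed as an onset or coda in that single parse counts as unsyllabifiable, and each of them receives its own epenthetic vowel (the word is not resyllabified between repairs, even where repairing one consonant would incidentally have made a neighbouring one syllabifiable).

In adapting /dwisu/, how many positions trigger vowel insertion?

After substitution the input is /ðwisu/.
The unsyllabifiable consonants are /ð/; each receives one epenthetic vowel.

1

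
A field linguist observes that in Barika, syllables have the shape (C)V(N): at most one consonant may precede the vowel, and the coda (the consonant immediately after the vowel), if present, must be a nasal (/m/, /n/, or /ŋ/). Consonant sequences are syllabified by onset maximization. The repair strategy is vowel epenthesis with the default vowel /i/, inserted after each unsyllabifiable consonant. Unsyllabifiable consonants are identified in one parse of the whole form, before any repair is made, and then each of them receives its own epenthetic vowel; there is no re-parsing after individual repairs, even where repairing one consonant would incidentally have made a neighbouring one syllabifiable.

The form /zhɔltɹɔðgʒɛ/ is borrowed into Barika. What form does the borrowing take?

zihɔlitiɹɔðigiʒɛ

The consonants /z/, /l/, /t/, /ð/, /g/ cannot be parsed into a legal (C)V(N) syllable (only a nasal (/m/, /n/, or /ŋ/) is licensed in coda position; onsets are limited to one consonant).
Inserting the epenthetic vowel yields /z/ → /zi/, /l/ → /li/, /t/ → /ti/, /ð/ → /ði/, /g/ → /gi/.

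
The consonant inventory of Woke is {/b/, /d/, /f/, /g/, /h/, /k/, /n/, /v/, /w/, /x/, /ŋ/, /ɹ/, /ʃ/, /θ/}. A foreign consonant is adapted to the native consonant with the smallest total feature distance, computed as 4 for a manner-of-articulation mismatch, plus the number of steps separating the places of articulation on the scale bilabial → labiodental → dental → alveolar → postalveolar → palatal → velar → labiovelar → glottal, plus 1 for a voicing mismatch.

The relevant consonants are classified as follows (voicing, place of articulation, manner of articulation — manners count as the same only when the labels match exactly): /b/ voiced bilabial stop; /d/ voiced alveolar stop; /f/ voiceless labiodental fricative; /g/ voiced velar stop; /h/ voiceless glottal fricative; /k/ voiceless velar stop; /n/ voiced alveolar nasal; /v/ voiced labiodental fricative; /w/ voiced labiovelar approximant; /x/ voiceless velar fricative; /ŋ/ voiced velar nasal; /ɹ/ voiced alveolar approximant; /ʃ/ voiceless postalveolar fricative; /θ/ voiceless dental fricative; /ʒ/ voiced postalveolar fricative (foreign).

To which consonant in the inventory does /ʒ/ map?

ʃ

/ʃ/ is closest: same manner (fricative), place distance 0 (postalveolar→postalveolar), voicing differs (+1); total 1. Next closest is /v/ at distance 3.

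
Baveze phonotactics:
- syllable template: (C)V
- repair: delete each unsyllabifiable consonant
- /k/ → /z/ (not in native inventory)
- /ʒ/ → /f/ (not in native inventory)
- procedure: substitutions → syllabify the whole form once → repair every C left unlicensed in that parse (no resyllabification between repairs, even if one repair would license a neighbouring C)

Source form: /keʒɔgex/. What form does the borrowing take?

Substitution: /k/ → /z/, /ʒ/ → /f/, giving /zefɔgex/.
The consonants /x/ cannot be parsed into a legal (C)V syllable (no codas are permitted; onsets are limited to one consonant).
Each unlicensed consonant is deleted: /x/.

zefɔge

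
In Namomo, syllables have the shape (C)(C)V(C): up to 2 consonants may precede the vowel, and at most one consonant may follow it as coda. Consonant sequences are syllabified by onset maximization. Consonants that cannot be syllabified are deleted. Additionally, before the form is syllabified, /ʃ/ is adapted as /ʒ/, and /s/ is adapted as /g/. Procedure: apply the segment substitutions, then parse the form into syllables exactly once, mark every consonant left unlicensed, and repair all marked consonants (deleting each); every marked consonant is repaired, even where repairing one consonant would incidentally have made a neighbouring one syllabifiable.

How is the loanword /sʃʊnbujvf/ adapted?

gʒʊnbuj

Substitution: /s/ → /g/, /ʃ/ → /ʒ/, giving /gʒʊnbujvf/.
The consonants /v/, /f/ cannot be parsed into a legal (C)(C)V(C) syllable (at most one coda consonant is licensed; onsets may contain at most 2 consonants).
Deletion applies to /v/, /f/.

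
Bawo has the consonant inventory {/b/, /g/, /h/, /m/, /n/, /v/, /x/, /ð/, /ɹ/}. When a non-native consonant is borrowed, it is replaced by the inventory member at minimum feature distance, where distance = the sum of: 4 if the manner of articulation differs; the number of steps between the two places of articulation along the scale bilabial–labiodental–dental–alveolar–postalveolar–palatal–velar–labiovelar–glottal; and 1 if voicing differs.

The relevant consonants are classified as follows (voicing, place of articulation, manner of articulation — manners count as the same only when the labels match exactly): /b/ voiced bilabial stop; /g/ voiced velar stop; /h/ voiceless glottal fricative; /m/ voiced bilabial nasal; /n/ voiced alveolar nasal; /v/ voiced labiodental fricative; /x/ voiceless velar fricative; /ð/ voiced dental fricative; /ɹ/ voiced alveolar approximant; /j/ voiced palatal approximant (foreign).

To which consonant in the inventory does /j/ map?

/ɹ/ is closest: same manner (approximant), place distance 2 (palatal→alveolar), same voicing; total 2. Next closest is /g/ at distance 5.

ɹ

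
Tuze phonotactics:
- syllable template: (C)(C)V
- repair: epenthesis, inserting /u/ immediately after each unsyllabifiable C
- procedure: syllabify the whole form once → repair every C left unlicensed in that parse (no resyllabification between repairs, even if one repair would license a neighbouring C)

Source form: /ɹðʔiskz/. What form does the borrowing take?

Syllabifying with onset maximization leaves /ɹ/, /s/, /k/, /z/ stranded (no codas are permitted; onsets may contain at most 2 consonants).
Epenthesis after each stranded consonant: /ɹ/ → /ɹu/, /s/ → /su/, /k/ → /ku/, /z/ → /zu/.

ɹuðʔisukuzu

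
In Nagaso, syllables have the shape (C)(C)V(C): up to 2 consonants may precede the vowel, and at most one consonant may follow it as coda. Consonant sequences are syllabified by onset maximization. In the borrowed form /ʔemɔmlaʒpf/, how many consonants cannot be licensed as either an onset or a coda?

2

Under (C)(C)V(C), the unsyllabifiable consonants are /p/, /f/ (at most one coda consonant is licensed; onsets may contain at most 2 consonants).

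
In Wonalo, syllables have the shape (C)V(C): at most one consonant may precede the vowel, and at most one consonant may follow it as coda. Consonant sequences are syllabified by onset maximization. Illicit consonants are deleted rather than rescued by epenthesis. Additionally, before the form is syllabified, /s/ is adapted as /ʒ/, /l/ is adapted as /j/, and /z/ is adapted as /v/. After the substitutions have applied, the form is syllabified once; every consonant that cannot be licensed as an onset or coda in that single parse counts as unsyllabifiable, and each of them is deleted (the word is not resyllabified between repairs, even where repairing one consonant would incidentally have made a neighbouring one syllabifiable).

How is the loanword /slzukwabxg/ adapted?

vukwab

Substitution: /s/ → /ʒ/, /l/ → /j/, /z/ → /v/, giving /ʒjvukwabxg/.
Syllabifying with onset maximization leaves /ʒ/, /j/, /x/, /g/ stranded (at most one coda consonant is licensed; onsets are limited to one consonant).
Each unlicensed consonant is deleted: /ʒ/, /j/, /x/, /g/.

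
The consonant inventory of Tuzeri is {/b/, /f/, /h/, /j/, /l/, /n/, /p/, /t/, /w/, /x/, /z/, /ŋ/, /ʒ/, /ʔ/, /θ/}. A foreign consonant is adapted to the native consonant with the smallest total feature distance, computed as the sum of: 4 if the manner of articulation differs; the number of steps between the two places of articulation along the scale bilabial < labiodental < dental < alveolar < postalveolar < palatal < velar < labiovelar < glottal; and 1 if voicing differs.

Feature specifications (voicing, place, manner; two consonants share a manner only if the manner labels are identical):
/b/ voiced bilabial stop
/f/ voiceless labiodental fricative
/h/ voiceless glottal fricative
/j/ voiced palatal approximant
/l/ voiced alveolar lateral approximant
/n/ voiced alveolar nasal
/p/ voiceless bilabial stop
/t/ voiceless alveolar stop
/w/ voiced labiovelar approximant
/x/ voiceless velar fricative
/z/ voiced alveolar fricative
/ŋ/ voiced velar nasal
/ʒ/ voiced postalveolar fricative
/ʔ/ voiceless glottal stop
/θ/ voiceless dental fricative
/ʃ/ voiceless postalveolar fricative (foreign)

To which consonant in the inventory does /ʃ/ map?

/ʒ/ is closest: same manner (fricative), place distance 0 (postalveolar→postalveolar), voicing differs (+1); total 1. Next closest is /x/ at distance 2.

ʒ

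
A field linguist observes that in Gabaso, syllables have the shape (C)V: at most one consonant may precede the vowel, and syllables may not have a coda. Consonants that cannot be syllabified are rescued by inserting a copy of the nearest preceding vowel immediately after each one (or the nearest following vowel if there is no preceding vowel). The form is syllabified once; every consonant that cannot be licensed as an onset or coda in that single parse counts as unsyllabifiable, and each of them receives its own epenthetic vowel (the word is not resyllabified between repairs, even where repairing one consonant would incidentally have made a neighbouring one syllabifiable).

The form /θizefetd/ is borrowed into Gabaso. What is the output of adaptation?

Under (C)V, the unsyllabifiable consonants are /t/, /d/ (no codas are permitted; onsets are limited to one consonant).
Each unlicensed consonant becomes the onset of a new syllable: /t/ → /te/, /d/ → /de/.

θizefetede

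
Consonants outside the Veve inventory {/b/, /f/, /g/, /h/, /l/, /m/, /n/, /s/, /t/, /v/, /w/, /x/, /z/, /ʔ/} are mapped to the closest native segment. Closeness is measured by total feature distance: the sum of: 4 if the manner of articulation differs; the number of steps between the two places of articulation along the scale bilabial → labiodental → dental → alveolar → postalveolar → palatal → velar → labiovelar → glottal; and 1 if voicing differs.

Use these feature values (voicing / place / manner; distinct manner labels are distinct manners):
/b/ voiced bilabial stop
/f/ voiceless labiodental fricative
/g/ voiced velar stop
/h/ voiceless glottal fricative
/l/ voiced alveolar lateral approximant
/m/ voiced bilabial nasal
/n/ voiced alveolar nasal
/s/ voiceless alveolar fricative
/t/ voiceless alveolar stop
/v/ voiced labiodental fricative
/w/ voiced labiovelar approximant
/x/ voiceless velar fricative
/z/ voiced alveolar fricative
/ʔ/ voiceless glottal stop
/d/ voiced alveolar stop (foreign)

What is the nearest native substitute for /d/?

/t/ is closest: same manner (stop), place distance 0 (alveolar→alveolar), voicing differs (+1); total 1. Next closest is /b/ at distance 3.

t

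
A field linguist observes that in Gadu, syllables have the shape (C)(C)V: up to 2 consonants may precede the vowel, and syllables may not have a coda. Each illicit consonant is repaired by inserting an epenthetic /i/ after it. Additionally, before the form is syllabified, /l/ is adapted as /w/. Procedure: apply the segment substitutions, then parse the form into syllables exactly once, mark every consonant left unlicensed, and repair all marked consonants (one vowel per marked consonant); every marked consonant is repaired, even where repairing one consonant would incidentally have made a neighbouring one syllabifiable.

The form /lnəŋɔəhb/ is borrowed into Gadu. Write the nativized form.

wnəŋɔəhibi

Substitution: /l/ → /w/, giving /wnəŋɔəhb/.
Syllabifying with onset maximization leaves /h/, /b/ stranded (no codas are permitted; onsets may contain at most 2 consonants).
Inserting the epenthetic vowel yields /h/ → /hi/, /b/ → /bi/.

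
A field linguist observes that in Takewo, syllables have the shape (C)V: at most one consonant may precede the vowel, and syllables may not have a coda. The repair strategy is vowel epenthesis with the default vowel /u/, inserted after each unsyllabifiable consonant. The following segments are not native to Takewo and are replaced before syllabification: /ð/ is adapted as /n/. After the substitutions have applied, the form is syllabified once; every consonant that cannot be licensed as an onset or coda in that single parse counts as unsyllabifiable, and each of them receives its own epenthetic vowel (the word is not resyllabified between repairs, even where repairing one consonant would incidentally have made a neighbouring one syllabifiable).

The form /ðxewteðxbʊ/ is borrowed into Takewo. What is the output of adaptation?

Substitution: /ð/ → /n/, giving /nxewtenxbʊ/.
The consonants /n/, /w/, /n/, /x/ cannot be parsed into a legal (C)V syllable (no codas are permitted; onsets are limited to one consonant).
Each unlicensed consonant becomes the onset of a new syllable: /n/ → /nu/, /w/ → /wu/, /n/ → /nu/, /x/ → /xu/.

nuxewutenuxubʊ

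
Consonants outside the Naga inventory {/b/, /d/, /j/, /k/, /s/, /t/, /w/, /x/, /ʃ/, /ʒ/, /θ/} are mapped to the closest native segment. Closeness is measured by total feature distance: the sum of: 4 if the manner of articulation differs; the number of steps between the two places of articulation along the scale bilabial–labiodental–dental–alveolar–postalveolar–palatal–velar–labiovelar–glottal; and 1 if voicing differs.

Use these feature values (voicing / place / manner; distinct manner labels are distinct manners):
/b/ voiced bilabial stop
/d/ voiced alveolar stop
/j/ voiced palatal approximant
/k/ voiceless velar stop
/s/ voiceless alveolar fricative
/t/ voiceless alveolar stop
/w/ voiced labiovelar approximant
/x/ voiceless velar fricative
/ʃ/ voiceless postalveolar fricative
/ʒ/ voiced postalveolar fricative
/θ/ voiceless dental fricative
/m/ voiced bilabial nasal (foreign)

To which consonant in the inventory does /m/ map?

b

/b/ is closest: manner differs (nasal→stop, +4), place distance 0 (bilabial→bilabial), same voicing; total 4. Next closest is /d/ at distance 7.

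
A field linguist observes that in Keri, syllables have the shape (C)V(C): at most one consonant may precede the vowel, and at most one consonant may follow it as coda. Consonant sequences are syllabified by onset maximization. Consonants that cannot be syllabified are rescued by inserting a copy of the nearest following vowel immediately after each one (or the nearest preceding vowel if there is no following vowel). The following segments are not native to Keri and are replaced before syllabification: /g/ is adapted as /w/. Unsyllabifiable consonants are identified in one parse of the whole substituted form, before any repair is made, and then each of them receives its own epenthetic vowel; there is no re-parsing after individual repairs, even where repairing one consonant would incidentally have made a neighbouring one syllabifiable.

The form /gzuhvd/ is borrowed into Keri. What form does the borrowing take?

wuzuhvudu

Substitution: /g/ → /w/, giving /wzuhvd/.
The consonants /w/, /v/, /d/ cannot be parsed into a legal (C)V(C) syllable (at most one coda consonant is licensed; onsets are limited to one consonant).
Each unlicensed consonant becomes the onset of a new syllable: /w/ → /wu/, /v/ → /vu/, /d/ → /du/.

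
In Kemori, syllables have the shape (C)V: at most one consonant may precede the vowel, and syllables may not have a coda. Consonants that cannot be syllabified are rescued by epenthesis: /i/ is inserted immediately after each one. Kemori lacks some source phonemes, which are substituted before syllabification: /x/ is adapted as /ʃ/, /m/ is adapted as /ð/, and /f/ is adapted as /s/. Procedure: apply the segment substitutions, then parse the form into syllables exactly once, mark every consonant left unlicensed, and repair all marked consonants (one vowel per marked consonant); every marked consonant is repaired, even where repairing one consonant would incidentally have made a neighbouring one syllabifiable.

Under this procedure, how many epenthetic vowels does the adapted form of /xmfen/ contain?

After substitution the input is /ʃðsen/.
The unsyllabifiable consonants are /ʃ/, /ð/, /n/; each receives one epenthetic vowel.

3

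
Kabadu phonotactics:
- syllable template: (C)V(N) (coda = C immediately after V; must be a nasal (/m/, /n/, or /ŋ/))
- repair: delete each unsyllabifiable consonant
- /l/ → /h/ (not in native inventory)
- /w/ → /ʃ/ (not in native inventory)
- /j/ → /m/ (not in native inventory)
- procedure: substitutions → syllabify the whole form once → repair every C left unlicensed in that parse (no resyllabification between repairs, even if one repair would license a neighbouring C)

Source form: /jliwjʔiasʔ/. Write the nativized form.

Substitution: /j/ → /m/, /l/ → /h/, /w/ → /ʃ/, giving /mhiʃmʔiasʔ/.
The consonants /m/, /ʃ/, /m/, /s/, /ʔ/ cannot be parsed into a legal (C)V(N) syllable (only a nasal (/m/, /n/, or /ŋ/) is licensed in coda position; onsets are limited to one consonant).
Deletion applies to /m/, /ʃ/, /m/, /s/, /ʔ/.

hiʔia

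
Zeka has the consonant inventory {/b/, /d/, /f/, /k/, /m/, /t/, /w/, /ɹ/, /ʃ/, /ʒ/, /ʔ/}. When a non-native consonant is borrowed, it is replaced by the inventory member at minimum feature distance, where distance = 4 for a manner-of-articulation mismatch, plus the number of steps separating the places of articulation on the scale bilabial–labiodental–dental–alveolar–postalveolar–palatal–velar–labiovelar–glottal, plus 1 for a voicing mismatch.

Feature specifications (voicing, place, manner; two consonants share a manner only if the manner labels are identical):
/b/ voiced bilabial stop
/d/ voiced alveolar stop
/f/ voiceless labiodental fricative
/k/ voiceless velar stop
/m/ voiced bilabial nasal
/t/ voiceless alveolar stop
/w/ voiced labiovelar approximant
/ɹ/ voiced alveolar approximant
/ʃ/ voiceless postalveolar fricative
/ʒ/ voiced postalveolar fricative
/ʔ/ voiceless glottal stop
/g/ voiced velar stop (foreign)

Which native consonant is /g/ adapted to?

k

/k/ is closest: same manner (stop), place distance 0 (velar→velar), voicing differs (+1); total 1. Next closest is /d/ at distance 3.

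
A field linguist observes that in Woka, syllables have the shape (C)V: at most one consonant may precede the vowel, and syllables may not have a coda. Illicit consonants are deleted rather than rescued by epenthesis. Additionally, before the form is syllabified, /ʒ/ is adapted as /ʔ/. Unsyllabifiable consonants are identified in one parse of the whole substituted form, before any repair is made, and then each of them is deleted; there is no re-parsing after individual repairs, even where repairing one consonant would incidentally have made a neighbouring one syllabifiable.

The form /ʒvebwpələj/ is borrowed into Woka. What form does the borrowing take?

vepələ

Substitution: /ʒ/ → /ʔ/, giving /ʔvebwpələj/.
Under (C)V, the unsyllabifiable consonants are /ʔ/, /b/, /w/, /j/ (no codas are permitted; onsets are limited to one consonant).
Each unlicensed consonant is deleted: /ʔ/, /b/, /w/, /j/.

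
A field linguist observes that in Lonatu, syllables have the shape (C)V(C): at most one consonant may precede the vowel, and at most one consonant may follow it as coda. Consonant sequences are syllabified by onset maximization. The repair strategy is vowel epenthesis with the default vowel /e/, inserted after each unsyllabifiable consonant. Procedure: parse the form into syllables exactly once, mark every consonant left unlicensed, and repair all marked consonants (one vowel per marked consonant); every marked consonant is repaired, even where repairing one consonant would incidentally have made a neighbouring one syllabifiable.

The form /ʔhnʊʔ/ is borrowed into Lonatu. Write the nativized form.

Syllabifying with onset maximization leaves /ʔ/, /h/ stranded (at most one coda consonant is licensed; onsets are limited to one consonant).
Inserting the epenthetic vowel yields /ʔ/ → /ʔe/, /h/ → /he/.

ʔehenʊʔ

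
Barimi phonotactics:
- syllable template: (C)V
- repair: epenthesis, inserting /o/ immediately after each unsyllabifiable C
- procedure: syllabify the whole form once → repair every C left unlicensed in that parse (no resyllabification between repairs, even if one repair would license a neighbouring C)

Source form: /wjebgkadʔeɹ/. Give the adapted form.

The consonants /w/, /b/, /g/, /d/, /ɹ/ cannot be parsed into a legal (C)V syllable (no codas are permitted; onsets are limited to one consonant).
Epenthesis after each stranded consonant: /w/ → /wo/, /b/ → /bo/, /g/ → /go/, /d/ → /do/, /ɹ/ → /ɹo/.

wojebogokadoʔeɹo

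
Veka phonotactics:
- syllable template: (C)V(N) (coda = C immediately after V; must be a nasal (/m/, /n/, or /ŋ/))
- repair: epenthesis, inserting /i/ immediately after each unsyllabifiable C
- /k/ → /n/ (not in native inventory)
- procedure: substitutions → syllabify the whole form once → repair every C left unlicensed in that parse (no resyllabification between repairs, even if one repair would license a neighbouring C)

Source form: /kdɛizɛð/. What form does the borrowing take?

nidɛizɛði

Substitution: /k/ → /n/, giving /ndɛizɛð/.
Syllabifying with onset maximization leaves /n/, /ð/ stranded (only a nasal (/m/, /n/, or /ŋ/) is licensed in coda position; onsets are limited to one consonant).
Epenthesis after each stranded consonant: /n/ → /ni/, /ð/ → /ði/.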